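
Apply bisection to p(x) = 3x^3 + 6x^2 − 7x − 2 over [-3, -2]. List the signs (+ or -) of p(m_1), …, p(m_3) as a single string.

++-

midpoint -2.5: p = 6.125 > 0 → [-3, -2.5]
midpoint -2.75: p = 0.234375 > 0 → [-3, -2.75]
midpoint -2.875: p = -3.572266 < 0 → [-2.875, -2.75]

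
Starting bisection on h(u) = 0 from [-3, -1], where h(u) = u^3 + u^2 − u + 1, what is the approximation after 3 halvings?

midpoint -2: h = -1 < 0 → [-2, -1]
midpoint -1.5: h = 1.375 > 0 → [-2, -1.5]
midpoint -1.75: h = 0.453125 > 0 → [-2, -1.75]

-1.75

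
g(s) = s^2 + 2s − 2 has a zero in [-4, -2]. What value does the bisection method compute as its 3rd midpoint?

g(-3) = 1 > 0, so the root lies in [-3, -2]
g(-2.5) = -0.75 < 0, so the root lies in [-3, -2.5]
g(-2.75) = 0.0625 > 0, so the root lies in [-2.75, -2.5]

-2.75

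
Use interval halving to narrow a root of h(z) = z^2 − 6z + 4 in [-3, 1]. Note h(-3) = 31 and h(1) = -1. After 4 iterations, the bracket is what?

[0.75, 1]

z = -1 gives h = 11, positive; keep [-1, 1]
z = 0 gives h = 4, positive; keep [0, 1]
z = 0.5 gives h = 1.25, positive; keep [0.5, 1]
z = 0.75 gives h = 0.0625, positive; keep [0.75, 1]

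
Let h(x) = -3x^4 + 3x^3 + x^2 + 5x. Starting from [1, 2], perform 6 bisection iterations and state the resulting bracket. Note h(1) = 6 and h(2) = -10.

[1.734375, 1.75]

m = 1.5, h(m) = 4.6875 (+); new bracket [1.5, 2]
m = 1.75, h(m) = -0.246094 (−); new bracket [1.5, 1.75]
m = 1.625, h(m) = 2.719971 (+); new bracket [1.625, 1.75]
m = 1.6875, h(m) = 1.374 (+); new bracket [1.6875, 1.75]
m = 1.71875, h(m) = 0.5998 (+); new bracket [1.71875, 1.75]
m = 1.734375, h(m) = 0.186 (+); new bracket [1.734375, 1.75]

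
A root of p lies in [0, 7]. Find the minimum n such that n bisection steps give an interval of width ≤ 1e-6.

Width after n steps is 7/2^n. Need 2^n ≥ 7/1e-6 = 7000000.
2^22 = 4194304 < 7000000 ≤ 2^23 = 8388608, so n = 23.

23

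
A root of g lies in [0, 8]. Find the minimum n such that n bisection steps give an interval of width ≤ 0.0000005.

24

Width after n steps is 8/2^n. Need 2^n ≥ 8/0.0000005 = 16000000.
2^23 = 8388608 < 16000000 ≤ 2^24 = 16777216, so n = 24.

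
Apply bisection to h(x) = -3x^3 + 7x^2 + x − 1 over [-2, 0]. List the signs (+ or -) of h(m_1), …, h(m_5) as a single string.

m = -1, h(m) = 8 (+); new bracket [-1, 0]
m = -0.5, h(m) = 0.625 (+); new bracket [-0.5, 0]
m = -0.25, h(m) = -0.765625 (−); new bracket [-0.5, -0.25]
m = -0.375, h(m) = -0.2324 (−); new bracket [-0.5, -0.375]
m = -0.4375, h(m) = 0.1536 (+); new bracket [-0.4375, -0.375]

++--+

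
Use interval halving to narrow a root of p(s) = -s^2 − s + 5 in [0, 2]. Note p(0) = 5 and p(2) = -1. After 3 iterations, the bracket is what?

[1.75, 2]

s = 1 gives p = 3, positive; keep [1, 2]
s = 1.5 gives p = 1.25, positive; keep [1.5, 2]
s = 1.75 gives p = 0.1875, positive; keep [1.75, 2]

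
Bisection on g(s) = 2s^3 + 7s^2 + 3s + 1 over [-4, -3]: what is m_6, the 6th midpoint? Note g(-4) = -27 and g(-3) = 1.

g(-3.5) = -9.5 < 0, so the root lies in [-3.5, -3]
g(-3.25) = -3.46875 < 0, so the root lies in [-3.25, -3]
g(-3.125) = -1.050781 < 0, so the root lies in [-3.125, -3]
g(-3.0625) = 0.019 > 0, so the root lies in [-3.125, -3.0625]
g(-3.09375) = -0.5046 < 0, so the root lies in [-3.09375, -3.0625]
g(-3.078125) = -0.24 < 0, so the root lies in [-3.078125, -3.0625]

-3.078125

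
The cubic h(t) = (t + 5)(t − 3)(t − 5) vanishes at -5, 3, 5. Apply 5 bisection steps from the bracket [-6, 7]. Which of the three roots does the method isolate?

t = 0.5 gives h = 61.875, positive; keep [-6, 0.5]
t = -2.75 gives h = 100.265625, positive; keep [-6, -2.75]
t = -4.375 gives h = 43.212891, positive; keep [-6, -4.375]
t = -5.1875 gives h = -15.6394, negative; keep [-5.1875, -4.375]
t = -4.78125 gives h = 16.6491, positive; keep [-5.1875, -4.78125]

-5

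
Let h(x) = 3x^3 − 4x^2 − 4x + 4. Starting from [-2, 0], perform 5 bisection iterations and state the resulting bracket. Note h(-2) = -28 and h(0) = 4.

[-1.125, -1.0625]

h(-1) = 1 > 0, so the root lies in [-2, -1]
h(-1.5) = -9.125 < 0, so the root lies in [-1.5, -1]
h(-1.25) = -3.109375 < 0, so the root lies in [-1.25, -1]
h(-1.125) = -0.834 < 0, so the root lies in [-1.125, -1]
h(-1.0625) = 0.136 > 0, so the root lies in [-1.125, -1.0625]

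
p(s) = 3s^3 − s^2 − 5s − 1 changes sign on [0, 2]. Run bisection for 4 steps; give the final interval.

m = 1, p(m) = -4 (−); new bracket [1, 2]
m = 1.5, p(m) = -0.625 (−); new bracket [1.5, 2]
m = 1.75, p(m) = 3.265625 (+); new bracket [1.5, 1.75]
m = 1.625, p(m) = 1.1074 (+); new bracket [1.5, 1.625]

[1.5, 1.625]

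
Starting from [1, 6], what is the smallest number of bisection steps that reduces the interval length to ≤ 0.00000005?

27

Width after n steps is 5/2^n. Need 2^n ≥ 5/0.00000005 = 100000000.
2^26 = 67108864 < 100000000 ≤ 2^27 = 134217728, so n = 27.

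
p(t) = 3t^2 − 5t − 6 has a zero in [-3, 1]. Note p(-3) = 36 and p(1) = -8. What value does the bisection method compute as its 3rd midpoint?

-0.5

t = -1 gives p = 2, positive; keep [-1, 1]
t = 0 gives p = -6, negative; keep [-1, 0]
t = -0.5 gives p = -2.75, negative; keep [-1, -0.5]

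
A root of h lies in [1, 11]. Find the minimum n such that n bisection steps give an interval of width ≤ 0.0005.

Width after n steps is 10/2^n. Need 2^n ≥ 10/0.0005 = 20000.
2^14 = 16384 < 20000 ≤ 2^15 = 32768, so n = 15.

15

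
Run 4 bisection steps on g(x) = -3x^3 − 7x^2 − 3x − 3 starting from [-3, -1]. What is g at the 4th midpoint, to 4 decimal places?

0.5527

x = -2 gives g = -1, negative; keep [-3, -2]
x = -2.5 gives g = 7.625, positive; keep [-2.5, -2]
x = -2.25 gives g = 2.484375, positive; keep [-2.25, -2]
x = -2.125 gives g = 0.5527, positive; keep [-2.125, -2]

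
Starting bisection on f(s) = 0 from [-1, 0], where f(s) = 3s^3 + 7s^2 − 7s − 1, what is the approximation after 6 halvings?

-0.140625

f(-0.5) = 3.875 > 0, so the root lies in [-0.5, 0]
f(-0.25) = 1.140625 > 0, so the root lies in [-0.25, 0]
f(-0.125) = -0.021484 < 0, so the root lies in [-0.25, -0.125]
f(-0.1875) = 0.5388 > 0, so the root lies in [-0.1875, -0.125]
f(-0.15625) = 0.2532 > 0, so the root lies in [-0.15625, -0.125]
f(-0.140625) = 0.1145 > 0, so the root lies in [-0.140625, -0.125]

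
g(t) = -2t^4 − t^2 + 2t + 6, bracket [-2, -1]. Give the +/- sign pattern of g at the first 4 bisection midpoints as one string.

t = -1.5 gives g = -9.375, negative; keep [-1.5, -1]
t = -1.25 gives g = -2.945312, negative; keep [-1.25, -1]
t = -1.125 gives g = -0.719238, negative; keep [-1.125, -1]
t = -1.0625 gives g = 0.1972, positive; keep [-1.125, -1.0625]

---+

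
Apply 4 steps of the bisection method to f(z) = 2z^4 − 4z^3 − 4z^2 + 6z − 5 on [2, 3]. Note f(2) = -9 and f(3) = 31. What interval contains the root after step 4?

[2.4375, 2.5]

f(2.5) = 0.625 > 0, so the root lies in [2, 2.5]
f(2.25) = -6.054688 < 0, so the root lies in [2.25, 2.5]
f(2.375) = -3.265137 < 0, so the root lies in [2.375, 2.5]
f(2.4375) = -1.4687 < 0, so the root lies in [2.4375, 2.5]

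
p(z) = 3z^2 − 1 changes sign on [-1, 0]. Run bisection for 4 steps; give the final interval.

[-0.625, -0.5625]

z = -0.5 gives p = -0.25, negative; keep [-1, -0.5]
z = -0.75 gives p = 0.6875, positive; keep [-0.75, -0.5]
z = -0.625 gives p = 0.171875, positive; keep [-0.625, -0.5]
z = -0.5625 gives p = -0.0508, negative; keep [-0.625, -0.5625]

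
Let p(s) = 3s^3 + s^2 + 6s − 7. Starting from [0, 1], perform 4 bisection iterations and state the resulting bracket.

midpoint 0.5: p = -3.375 < 0 → [0.5, 1]
midpoint 0.75: p = -0.671875 < 0 → [0.75, 1]
midpoint 0.875: p = 1.025391 > 0 → [0.75, 0.875]
midpoint 0.8125: p = 0.1443 > 0 → [0.75, 0.8125]

[0.75, 0.8125]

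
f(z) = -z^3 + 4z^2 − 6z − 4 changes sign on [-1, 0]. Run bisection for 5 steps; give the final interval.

[-0.5, -0.46875]

m = -0.5, f(m) = 0.125 (+); new bracket [-0.5, 0]
m = -0.25, f(m) = -2.234375 (−); new bracket [-0.5, -0.25]
m = -0.375, f(m) = -1.134766 (−); new bracket [-0.5, -0.375]
m = -0.4375, f(m) = -0.5256 (−); new bracket [-0.5, -0.4375]
m = -0.46875, f(m) = -0.2056 (−); new bracket [-0.5, -0.46875]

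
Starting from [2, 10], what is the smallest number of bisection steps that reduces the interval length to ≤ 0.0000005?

Width after n steps is 8/2^n. Need 2^n ≥ 8/0.0000005 = 16000000.
2^23 = 8388608 < 16000000 ≤ 2^24 = 16777216, so n = 24.

24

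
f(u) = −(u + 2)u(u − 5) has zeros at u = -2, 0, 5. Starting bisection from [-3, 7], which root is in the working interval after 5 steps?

5

midpoint 2: f = 24 > 0 → [2, 7]
midpoint 4.5: f = 14.625 > 0 → [4.5, 7]
midpoint 5.75: f = -33.421875 < 0 → [4.5, 5.75]
midpoint 5.125: f = -4.5645 < 0 → [4.5, 5.125]
midpoint 4.8125: f = 6.1472 > 0 → [4.8125, 5.125]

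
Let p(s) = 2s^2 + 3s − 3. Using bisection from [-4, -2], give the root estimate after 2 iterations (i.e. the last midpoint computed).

-2.5

p(-3) = 6 > 0, so the root lies in [-3, -2]
p(-2.5) = 2 > 0, so the root lies in [-2.5, -2]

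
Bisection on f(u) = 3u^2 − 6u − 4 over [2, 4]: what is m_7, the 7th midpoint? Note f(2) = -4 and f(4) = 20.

2.515625

f(3) = 5 > 0, so the root lies in [2, 3]
f(2.5) = -0.25 < 0, so the root lies in [2.5, 3]
f(2.75) = 2.1875 > 0, so the root lies in [2.5, 2.75]
f(2.625) = 0.9219 > 0, so the root lies in [2.5, 2.625]
f(2.5625) = 0.3242 > 0, so the root lies in [2.5, 2.5625]
f(2.53125) = 0.0342 > 0, so the root lies in [2.5, 2.53125]
f(2.515625) = -0.1086 < 0, so the root lies in [2.515625, 2.53125]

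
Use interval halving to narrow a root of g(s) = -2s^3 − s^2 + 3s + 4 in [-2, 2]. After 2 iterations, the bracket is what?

m = 0, g(m) = 4 (+); new bracket [0, 2]
m = 1, g(m) = 4 (+); new bracket [1, 2]

[1, 2]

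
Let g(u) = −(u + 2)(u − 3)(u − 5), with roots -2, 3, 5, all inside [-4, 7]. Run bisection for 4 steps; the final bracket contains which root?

-2

midpoint 1.5: g = -18.375 < 0 → [-4, 1.5]
midpoint -1.25: g = -19.921875 < 0 → [-4, -1.25]
midpoint -2.625: g = 26.806641 > 0 → [-2.625, -1.25]
midpoint -1.9375: g = -2.1409 < 0 → [-2.625, -1.9375]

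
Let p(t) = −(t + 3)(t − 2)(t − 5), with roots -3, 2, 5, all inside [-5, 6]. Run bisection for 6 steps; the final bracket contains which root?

p(0.5) = -23.625 < 0, so the root lies in [-5, 0.5]
p(-2.25) = -23.109375 < 0, so the root lies in [-5, -2.25]
p(-3.625) = 30.322266 > 0, so the root lies in [-3.625, -2.25]
p(-2.9375) = -2.4495 < 0, so the root lies in [-3.625, -2.9375]
p(-3.28125) = 12.3006 > 0, so the root lies in [-3.28125, -2.9375]
p(-3.109375) = 4.5318 > 0, so the root lies in [-3.109375, -2.9375]

-3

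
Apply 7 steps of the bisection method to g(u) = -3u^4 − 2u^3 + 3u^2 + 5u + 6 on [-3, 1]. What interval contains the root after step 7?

g(-1) = 3 > 0, so the root lies in [-3, -1]
g(-2) = -24 < 0, so the root lies in [-2, -1]
g(-1.5) = -3.1875 < 0, so the root lies in [-1.5, -1]
g(-1.25) = 1.0195 > 0, so the root lies in [-1.5, -1.25]
g(-1.375) = -0.7273 < 0, so the root lies in [-1.375, -1.25]
g(-1.3125) = 0.2248 > 0, so the root lies in [-1.375, -1.3125]
g(-1.34375) = -0.2303 < 0, so the root lies in [-1.34375, -1.3125]

[-1.34375, -1.3125]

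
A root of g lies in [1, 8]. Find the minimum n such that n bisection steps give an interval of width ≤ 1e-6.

Width after n steps is 7/2^n. Need 2^n ≥ 7/1e-6 = 7000000.
2^22 = 4194304 < 7000000 ≤ 2^23 = 8388608, so n = 23.

23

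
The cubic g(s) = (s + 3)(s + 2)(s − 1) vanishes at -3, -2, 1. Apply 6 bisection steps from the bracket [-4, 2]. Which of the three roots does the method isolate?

1

s = -1 gives g = -4, negative; keep [-1, 2]
s = 0.5 gives g = -4.375, negative; keep [0.5, 2]
s = 1.25 gives g = 3.453125, positive; keep [0.5, 1.25]
s = 0.875 gives g = -1.3926, negative; keep [0.875, 1.25]
s = 1.0625 gives g = 0.7776, positive; keep [0.875, 1.0625]
s = 0.96875 gives g = -0.3682, negative; keep [0.96875, 1.0625]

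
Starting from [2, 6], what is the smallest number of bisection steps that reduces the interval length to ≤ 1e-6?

Width after n steps is 4/2^n. Need 2^n ≥ 4/1e-6 = 4000000.
2^21 = 2097152 < 4000000 ≤ 2^22 = 4194304, so n = 22.

22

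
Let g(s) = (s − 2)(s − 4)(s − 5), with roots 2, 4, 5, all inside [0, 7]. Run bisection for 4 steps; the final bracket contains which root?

2

midpoint 3.5: g = 1.125 > 0 → [0, 3.5]
midpoint 1.75: g = -1.828125 < 0 → [1.75, 3.5]
midpoint 2.625: g = 2.041016 > 0 → [1.75, 2.625]
midpoint 2.1875: g = 0.9558 > 0 → [1.75, 2.1875]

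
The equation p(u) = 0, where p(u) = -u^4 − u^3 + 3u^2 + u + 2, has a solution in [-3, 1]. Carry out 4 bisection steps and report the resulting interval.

u = -1 gives p = 4, positive; keep [-3, -1]
u = -2 gives p = 4, positive; keep [-3, -2]
u = -2.5 gives p = -5.1875, negative; keep [-2.5, -2]
u = -2.25 gives p = 0.6992, positive; keep [-2.5, -2.25]

[-2.5, -2.25]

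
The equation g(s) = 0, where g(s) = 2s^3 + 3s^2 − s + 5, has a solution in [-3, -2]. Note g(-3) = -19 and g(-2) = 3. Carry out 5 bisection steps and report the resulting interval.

[-2.25, -2.21875]

m = -2.5, g(m) = -5 (−); new bracket [-2.5, -2]
m = -2.25, g(m) = -0.34375 (−); new bracket [-2.25, -2]
m = -2.125, g(m) = 1.480469 (+); new bracket [-2.25, -2.125]
m = -2.1875, g(m) = 0.6079 (+); new bracket [-2.25, -2.1875]
m = -2.21875, g(m) = 0.1422 (+); new bracket [-2.25, -2.21875]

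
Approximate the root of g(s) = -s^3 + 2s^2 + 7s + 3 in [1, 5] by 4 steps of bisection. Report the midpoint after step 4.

3.75

m = 3, g(m) = 15 (+); new bracket [3, 5]
m = 4, g(m) = -1 (−); new bracket [3, 4]
m = 3.5, g(m) = 9.125 (+); new bracket [3.5, 4]
m = 3.75, g(m) = 4.6406 (+); new bracket [3.75, 4]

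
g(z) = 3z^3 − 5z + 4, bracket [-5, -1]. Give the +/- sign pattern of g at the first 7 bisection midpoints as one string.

m = -3, g(m) = -62 (−); new bracket [-3, -1]
m = -2, g(m) = -10 (−); new bracket [-2, -1]
m = -1.5, g(m) = 1.375 (+); new bracket [-2, -1.5]
m = -1.75, g(m) = -3.3281 (−); new bracket [-1.75, -1.5]
m = -1.625, g(m) = -0.748 (−); new bracket [-1.625, -1.5]
m = -1.5625, g(m) = 0.3684 (+); new bracket [-1.625, -1.5625]
m = -1.59375, g(m) = -0.1758 (−); new bracket [-1.59375, -1.5625]

--+--+-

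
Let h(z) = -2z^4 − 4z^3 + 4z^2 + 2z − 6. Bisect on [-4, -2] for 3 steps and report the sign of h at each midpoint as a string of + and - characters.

z = -3 gives h = -30, negative; keep [-3, -2]
z = -2.5 gives h = -1.625, negative; keep [-2.5, -2]
z = -2.25 gives h = 4.054688, positive; keep [-2.5, -2.25]

--+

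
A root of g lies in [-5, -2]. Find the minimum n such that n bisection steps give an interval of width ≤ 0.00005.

16

Width after n steps is 3/2^n. Need 2^n ≥ 3/0.00005 = 60000.
2^15 = 32768 < 60000 ≤ 2^16 = 65536, so n = 16.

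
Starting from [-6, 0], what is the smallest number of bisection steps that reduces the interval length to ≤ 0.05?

7

Width after n steps is 6/2^n. Need 2^n ≥ 6/0.05 = 120.
2^6 = 64 < 120 ≤ 2^7 = 128, so n = 7.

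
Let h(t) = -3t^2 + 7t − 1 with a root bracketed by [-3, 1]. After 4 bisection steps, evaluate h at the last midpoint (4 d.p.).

0.5625

midpoint -1: h = -11 < 0 → [-1, 1]
midpoint 0: h = -1 < 0 → [0, 1]
midpoint 0.5: h = 1.75 > 0 → [0, 0.5]
midpoint 0.25: h = 0.5625 > 0 → [0, 0.25]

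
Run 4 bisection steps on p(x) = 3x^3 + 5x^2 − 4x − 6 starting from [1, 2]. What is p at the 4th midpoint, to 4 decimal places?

m = 1.5, p(m) = 9.375 (+); new bracket [1, 1.5]
m = 1.25, p(m) = 2.671875 (+); new bracket [1, 1.25]
m = 1.125, p(m) = 0.099609 (+); new bracket [1, 1.125]
m = 1.0625, p(m) = -1.0071 (−); new bracket [1.0625, 1.125]

-1.0071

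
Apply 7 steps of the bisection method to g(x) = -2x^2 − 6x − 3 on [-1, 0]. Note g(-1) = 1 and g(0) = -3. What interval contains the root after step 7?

[-0.640625, -0.6328125]

x = -0.5 gives g = -0.5, negative; keep [-1, -0.5]
x = -0.75 gives g = 0.375, positive; keep [-0.75, -0.5]
x = -0.625 gives g = -0.03125, negative; keep [-0.75, -0.625]
x = -0.6875 gives g = 0.1797, positive; keep [-0.6875, -0.625]
x = -0.65625 gives g = 0.0762, positive; keep [-0.65625, -0.625]
x = -0.640625 gives g = 0.0229, positive; keep [-0.640625, -0.625]
x = -0.6328125 gives g = -0.004, negative; keep [-0.640625, -0.6328125]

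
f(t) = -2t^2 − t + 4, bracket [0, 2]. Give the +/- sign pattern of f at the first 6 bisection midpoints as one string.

t = 1 gives f = 1, positive; keep [1, 2]
t = 1.5 gives f = -2, negative; keep [1, 1.5]
t = 1.25 gives f = -0.375, negative; keep [1, 1.25]
t = 1.125 gives f = 0.3438, positive; keep [1.125, 1.25]
t = 1.1875 gives f = -0.0078, negative; keep [1.125, 1.1875]
t = 1.15625 gives f = 0.1699, positive; keep [1.15625, 1.1875]

+--+-+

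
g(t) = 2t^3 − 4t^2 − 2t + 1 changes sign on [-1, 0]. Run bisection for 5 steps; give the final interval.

[-0.6875, -0.65625]

midpoint -0.5: g = 0.75 > 0 → [-1, -0.5]
midpoint -0.75: g = -0.59375 < 0 → [-0.75, -0.5]
midpoint -0.625: g = 0.199219 > 0 → [-0.75, -0.625]
midpoint -0.6875: g = -0.1655 < 0 → [-0.6875, -0.625]
midpoint -0.65625: g = 0.0246 > 0 → [-0.6875, -0.65625]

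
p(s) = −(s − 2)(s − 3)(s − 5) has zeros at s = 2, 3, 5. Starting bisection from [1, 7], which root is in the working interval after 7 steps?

m = 4, p(m) = 2 (+); new bracket [4, 7]
m = 5.5, p(m) = -4.375 (−); new bracket [4, 5.5]
m = 4.75, p(m) = 1.203125 (+); new bracket [4.75, 5.5]
m = 5.125, p(m) = -0.8301 (−); new bracket [4.75, 5.125]
m = 4.9375, p(m) = 0.3557 (+); new bracket [4.9375, 5.125]
m = 5.03125, p(m) = -0.1924 (−); new bracket [4.9375, 5.03125]
m = 4.984375, p(m) = 0.0925 (+); new bracket [4.984375, 5.03125]

5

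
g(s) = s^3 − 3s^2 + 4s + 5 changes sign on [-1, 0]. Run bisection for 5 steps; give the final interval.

[-0.75, -0.71875]

g(-0.5) = 2.125 > 0, so the root lies in [-1, -0.5]
g(-0.75) = -0.109375 < 0, so the root lies in [-0.75, -0.5]
g(-0.625) = 1.083984 > 0, so the root lies in [-0.75, -0.625]
g(-0.6875) = 0.5071 > 0, so the root lies in [-0.75, -0.6875]
g(-0.71875) = 0.2039 > 0, so the root lies in [-0.75, -0.71875]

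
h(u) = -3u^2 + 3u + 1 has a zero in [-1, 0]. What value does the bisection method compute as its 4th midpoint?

midpoint -0.5: h = -1.25 < 0 → [-0.5, 0]
midpoint -0.25: h = 0.0625 > 0 → [-0.5, -0.25]
midpoint -0.375: h = -0.546875 < 0 → [-0.375, -0.25]
midpoint -0.3125: h = -0.2305 < 0 → [-0.3125, -0.25]

-0.3125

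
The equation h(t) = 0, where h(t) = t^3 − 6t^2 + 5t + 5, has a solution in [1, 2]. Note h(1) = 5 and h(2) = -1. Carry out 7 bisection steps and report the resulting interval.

[1.8515625, 1.859375]

t = 1.5 gives h = 2.375, positive; keep [1.5, 2]
t = 1.75 gives h = 0.734375, positive; keep [1.75, 2]
t = 1.875 gives h = -0.126953, negative; keep [1.75, 1.875]
t = 1.8125 gives h = 0.3059, positive; keep [1.8125, 1.875]
t = 1.84375 gives h = 0.0899, positive; keep [1.84375, 1.875]
t = 1.859375 gives h = -0.0184, negative; keep [1.84375, 1.859375]
t = 1.8515625 gives h = 0.0358, positive; keep [1.8515625, 1.859375]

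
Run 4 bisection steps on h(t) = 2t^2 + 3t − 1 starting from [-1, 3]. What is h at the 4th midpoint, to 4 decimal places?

h(1) = 4 > 0, so the root lies in [-1, 1]
h(0) = -1 < 0, so the root lies in [0, 1]
h(0.5) = 1 > 0, so the root lies in [0, 0.5]
h(0.25) = -0.125 < 0, so the root lies in [0.25, 0.5]

-0.1250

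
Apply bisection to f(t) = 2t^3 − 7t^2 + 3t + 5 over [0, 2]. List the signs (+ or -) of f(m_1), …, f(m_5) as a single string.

++--+

midpoint 1: f = 3 > 0 → [1, 2]
midpoint 1.5: f = 0.5 > 0 → [1.5, 2]
midpoint 1.75: f = -0.46875 < 0 → [1.5, 1.75]
midpoint 1.625: f = -0.0273 < 0 → [1.5, 1.625]
midpoint 1.5625: f = 0.2271 > 0 → [1.5625, 1.625]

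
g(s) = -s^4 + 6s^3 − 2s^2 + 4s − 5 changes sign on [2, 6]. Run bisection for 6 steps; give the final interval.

s = 4 gives g = 107, positive; keep [4, 6]
s = 5 gives g = 90, positive; keep [5, 6]
s = 5.5 gives g = 39.6875, positive; keep [5.5, 6]
s = 5.75 gives g = -0.5977, negative; keep [5.5, 5.75]
s = 5.625 gives g = 20.9607, positive; keep [5.625, 5.75]
s = 5.6875 gives g = 10.5476, positive; keep [5.6875, 5.75]

[5.6875, 5.75]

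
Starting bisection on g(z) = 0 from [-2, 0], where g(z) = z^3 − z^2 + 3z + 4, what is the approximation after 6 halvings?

-0.84375

z = -1 gives g = -1, negative; keep [-1, 0]
z = -0.5 gives g = 2.125, positive; keep [-1, -0.5]
z = -0.75 gives g = 0.765625, positive; keep [-1, -0.75]
z = -0.875 gives g = -0.0605, negative; keep [-0.875, -0.75]
z = -0.8125 gives g = 0.366, positive; keep [-0.875, -0.8125]
z = -0.84375 gives g = 0.1562, positive; keep [-0.875, -0.84375]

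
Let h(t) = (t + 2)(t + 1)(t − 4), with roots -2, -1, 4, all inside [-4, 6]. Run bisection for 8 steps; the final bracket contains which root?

t = 1 gives h = -18, negative; keep [1, 6]
t = 3.5 gives h = -12.375, negative; keep [3.5, 6]
t = 4.75 gives h = 29.109375, positive; keep [3.5, 4.75]
t = 4.125 gives h = 3.9238, positive; keep [3.5, 4.125]
t = 3.8125 gives h = -5.2449, negative; keep [3.8125, 4.125]
t = 3.96875 gives h = -0.9268, negative; keep [3.96875, 4.125]
t = 4.046875 gives h = 1.4305, positive; keep [3.96875, 4.046875]
t = 4.0078125 gives h = 0.235, positive; keep [3.96875, 4.0078125]

4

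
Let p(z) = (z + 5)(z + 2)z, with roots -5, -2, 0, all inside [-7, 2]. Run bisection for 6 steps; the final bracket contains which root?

-5

midpoint -2.5: p = 3.125 > 0 → [-7, -2.5]
midpoint -4.75: p = 3.265625 > 0 → [-7, -4.75]
midpoint -5.875: p = -19.919922 < 0 → [-5.875, -4.75]
midpoint -5.3125: p = -5.4993 < 0 → [-5.3125, -4.75]
midpoint -5.03125: p = -0.4766 < 0 → [-5.03125, -4.75]
midpoint -4.890625: p = 1.5462 > 0 → [-5.03125, -4.890625]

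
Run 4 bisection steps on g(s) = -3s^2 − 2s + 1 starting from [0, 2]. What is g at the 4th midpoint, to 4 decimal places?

-0.1719

m = 1, g(m) = -4 (−); new bracket [0, 1]
m = 0.5, g(m) = -0.75 (−); new bracket [0, 0.5]
m = 0.25, g(m) = 0.3125 (+); new bracket [0.25, 0.5]
m = 0.375, g(m) = -0.1719 (−); new bracket [0.25, 0.375]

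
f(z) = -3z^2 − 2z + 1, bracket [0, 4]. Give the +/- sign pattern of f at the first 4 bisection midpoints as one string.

f(2) = -15 < 0, so the root lies in [0, 2]
f(1) = -4 < 0, so the root lies in [0, 1]
f(0.5) = -0.75 < 0, so the root lies in [0, 0.5]
f(0.25) = 0.3125 > 0, so the root lies in [0.25, 0.5]

---+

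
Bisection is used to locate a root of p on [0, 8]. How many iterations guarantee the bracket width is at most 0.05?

Width after n steps is 8/2^n. Need 2^n ≥ 8/0.05 = 160.
2^7 = 128 < 160 ≤ 2^8 = 256, so n = 8.

8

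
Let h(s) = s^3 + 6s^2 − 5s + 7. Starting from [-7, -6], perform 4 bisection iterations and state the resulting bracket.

h(-6.5) = 18.375 > 0, so the root lies in [-7, -6.5]
h(-6.75) = 6.578125 > 0, so the root lies in [-7, -6.75]
h(-6.875) = 0.017578 > 0, so the root lies in [-7, -6.875]
h(-6.9375) = -3.4333 < 0, so the root lies in [-6.9375, -6.875]

[-6.9375, -6.875]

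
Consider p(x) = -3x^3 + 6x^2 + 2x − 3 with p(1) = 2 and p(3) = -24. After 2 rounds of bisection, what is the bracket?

[2, 2.5]

m = 2, p(m) = 1 (+); new bracket [2, 3]
m = 2.5, p(m) = -7.375 (−); new bracket [2, 2.5]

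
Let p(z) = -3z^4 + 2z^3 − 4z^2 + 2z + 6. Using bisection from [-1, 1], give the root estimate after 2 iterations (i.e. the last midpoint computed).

-0.5

midpoint 0: p = 6 > 0 → [-1, 0]
midpoint -0.5: p = 3.5625 > 0 → [-1, -0.5]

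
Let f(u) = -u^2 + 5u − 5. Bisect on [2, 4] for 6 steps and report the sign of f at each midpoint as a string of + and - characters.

++--++

m = 3, f(m) = 1 (+); new bracket [3, 4]
m = 3.5, f(m) = 0.25 (+); new bracket [3.5, 4]
m = 3.75, f(m) = -0.3125 (−); new bracket [3.5, 3.75]
m = 3.625, f(m) = -0.0156 (−); new bracket [3.5, 3.625]
m = 3.5625, f(m) = 0.1211 (+); new bracket [3.5625, 3.625]
m = 3.59375, f(m) = 0.0537 (+); new bracket [3.59375, 3.625]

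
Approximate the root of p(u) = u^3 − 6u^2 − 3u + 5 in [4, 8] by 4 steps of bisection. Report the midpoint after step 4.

midpoint 6: p = -13 < 0 → [6, 8]
midpoint 7: p = 33 > 0 → [6, 7]
midpoint 6.5: p = 6.625 > 0 → [6, 6.5]
midpoint 6.25: p = -3.9844 < 0 → [6.25, 6.5]

6.25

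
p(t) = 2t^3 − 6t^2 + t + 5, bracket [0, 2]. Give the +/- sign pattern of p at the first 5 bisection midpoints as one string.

m = 1, p(m) = 2 (+); new bracket [1, 2]
m = 1.5, p(m) = -0.25 (−); new bracket [1, 1.5]
m = 1.25, p(m) = 0.78125 (+); new bracket [1.25, 1.5]
m = 1.375, p(m) = 0.2305 (+); new bracket [1.375, 1.5]
m = 1.4375, p(m) = -0.02 (−); new bracket [1.375, 1.4375]

+-++-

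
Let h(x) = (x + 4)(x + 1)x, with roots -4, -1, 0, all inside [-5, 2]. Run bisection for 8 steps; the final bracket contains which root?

m = -1.5, h(m) = 1.875 (+); new bracket [-5, -1.5]
m = -3.25, h(m) = 5.484375 (+); new bracket [-5, -3.25]
m = -4.125, h(m) = -1.611328 (−); new bracket [-4.125, -3.25]
m = -3.6875, h(m) = 3.0969 (+); new bracket [-4.125, -3.6875]
m = -3.90625, h(m) = 1.0643 (+); new bracket [-4.125, -3.90625]
m = -4.015625, h(m) = -0.1892 (−); new bracket [-4.015625, -3.90625]
m = -3.9609375, h(m) = 0.4581 (+); new bracket [-4.015625, -3.9609375]
m = -3.98828125, h(m) = 0.1397 (+); new bracket [-4.015625, -3.98828125]

-4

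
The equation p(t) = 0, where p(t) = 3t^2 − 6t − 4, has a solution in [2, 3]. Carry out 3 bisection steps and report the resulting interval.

[2.5, 2.625]

p(2.5) = -0.25 < 0, so the root lies in [2.5, 3]
p(2.75) = 2.1875 > 0, so the root lies in [2.5, 2.75]
p(2.625) = 0.921875 > 0, so the root lies in [2.5, 2.625]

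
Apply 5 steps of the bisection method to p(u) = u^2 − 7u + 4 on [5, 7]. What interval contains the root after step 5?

[6.3125, 6.375]

midpoint 6: p = -2 < 0 → [6, 7]
midpoint 6.5: p = 0.75 > 0 → [6, 6.5]
midpoint 6.25: p = -0.6875 < 0 → [6.25, 6.5]
midpoint 6.375: p = 0.0156 > 0 → [6.25, 6.375]
midpoint 6.3125: p = -0.3398 < 0 → [6.3125, 6.375]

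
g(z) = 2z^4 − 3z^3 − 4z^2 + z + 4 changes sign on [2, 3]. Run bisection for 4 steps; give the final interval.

g(2.5) = 12.75 > 0, so the root lies in [2, 2.5]
g(2.25) = 3.085938 > 0, so the root lies in [2, 2.25]
g(2.125) = 0.057129 > 0, so the root lies in [2, 2.125]
g(2.0625) = -1.0827 < 0, so the root lies in [2.0625, 2.125]

[2.0625, 2.125]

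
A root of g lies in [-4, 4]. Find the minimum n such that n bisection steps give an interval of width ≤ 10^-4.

17

Width after n steps is 8/2^n. Need 2^n ≥ 8/10^-4 = 80000.
2^16 = 65536 < 80000 ≤ 2^17 = 131072, so n = 17.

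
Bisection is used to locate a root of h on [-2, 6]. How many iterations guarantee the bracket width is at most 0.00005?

Width after n steps is 8/2^n. Need 2^n ≥ 8/0.00005 = 160000.
2^17 = 131072 < 160000 ≤ 2^18 = 262144, so n = 18.

18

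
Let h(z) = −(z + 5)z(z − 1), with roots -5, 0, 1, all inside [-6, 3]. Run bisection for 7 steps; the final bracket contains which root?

-5

h(-1.5) = -13.125 < 0, so the root lies in [-6, -1.5]
h(-3.75) = -22.265625 < 0, so the root lies in [-6, -3.75]
h(-4.875) = -3.580078 < 0, so the root lies in [-6, -4.875]
h(-5.4375) = 15.3142 > 0, so the root lies in [-5.4375, -4.875]
h(-5.15625) = 4.9599 > 0, so the root lies in [-5.15625, -4.875]
h(-5.015625) = 0.4714 > 0, so the root lies in [-5.015625, -4.875]
h(-4.9453125) = -1.6079 < 0, so the root lies in [-5.015625, -4.9453125]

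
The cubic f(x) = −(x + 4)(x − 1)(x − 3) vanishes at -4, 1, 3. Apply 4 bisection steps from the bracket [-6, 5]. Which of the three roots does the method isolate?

-4

f(-0.5) = -18.375 < 0, so the root lies in [-6, -0.5]
f(-3.25) = -19.921875 < 0, so the root lies in [-6, -3.25]
f(-4.625) = 26.806641 > 0, so the root lies in [-4.625, -3.25]
f(-3.9375) = -2.1409 < 0, so the root lies in [-4.625, -3.9375]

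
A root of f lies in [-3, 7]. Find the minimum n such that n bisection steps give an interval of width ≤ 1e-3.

Width after n steps is 10/2^n. Need 2^n ≥ 10/1e-3 = 10000.
2^13 = 8192 < 10000 ≤ 2^14 = 16384, so n = 14.

14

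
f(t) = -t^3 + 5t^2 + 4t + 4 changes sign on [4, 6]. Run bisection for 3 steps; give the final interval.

m = 5, f(m) = 24 (+); new bracket [5, 6]
m = 5.5, f(m) = 10.875 (+); new bracket [5.5, 6]
m = 5.75, f(m) = 2.203125 (+); new bracket [5.75, 6]

[5.75, 6]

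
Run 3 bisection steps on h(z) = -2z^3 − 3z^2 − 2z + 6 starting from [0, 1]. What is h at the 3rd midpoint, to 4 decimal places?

midpoint 0.5: h = 4 > 0 → [0.5, 1]
midpoint 0.75: h = 1.96875 > 0 → [0.75, 1]
midpoint 0.875: h = 0.613281 > 0 → [0.875, 1]

0.6133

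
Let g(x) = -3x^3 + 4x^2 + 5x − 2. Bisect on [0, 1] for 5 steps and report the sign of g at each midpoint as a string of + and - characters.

+-+-+

g(0.5) = 1.125 > 0, so the root lies in [0, 0.5]
g(0.25) = -0.546875 < 0, so the root lies in [0.25, 0.5]
g(0.375) = 0.279297 > 0, so the root lies in [0.25, 0.375]
g(0.3125) = -0.1384 < 0, so the root lies in [0.3125, 0.375]
g(0.34375) = 0.0695 > 0, so the root lies in [0.3125, 0.34375]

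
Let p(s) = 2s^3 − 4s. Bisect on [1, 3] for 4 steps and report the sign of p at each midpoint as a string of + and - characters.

++--

m = 2, p(m) = 8 (+); new bracket [1, 2]
m = 1.5, p(m) = 0.75 (+); new bracket [1, 1.5]
m = 1.25, p(m) = -1.09375 (−); new bracket [1.25, 1.5]
m = 1.375, p(m) = -0.3008 (−); new bracket [1.375, 1.5]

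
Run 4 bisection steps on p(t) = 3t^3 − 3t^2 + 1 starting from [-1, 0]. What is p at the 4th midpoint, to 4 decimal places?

t = -0.5 gives p = -0.125, negative; keep [-0.5, 0]
t = -0.25 gives p = 0.765625, positive; keep [-0.5, -0.25]
t = -0.375 gives p = 0.419922, positive; keep [-0.5, -0.375]
t = -0.4375 gives p = 0.1746, positive; keep [-0.5, -0.4375]

0.1746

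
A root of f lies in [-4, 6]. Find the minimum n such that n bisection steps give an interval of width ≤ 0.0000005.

Width after n steps is 10/2^n. Need 2^n ≥ 10/0.0000005 = 20000000.
2^24 = 16777216 < 20000000 ≤ 2^25 = 33554432, so n = 25.

25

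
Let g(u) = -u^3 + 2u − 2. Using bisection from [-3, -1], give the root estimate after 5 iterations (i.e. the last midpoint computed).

-1.8125

midpoint -2: g = 2 > 0 → [-2, -1]
midpoint -1.5: g = -1.625 < 0 → [-2, -1.5]
midpoint -1.75: g = -0.140625 < 0 → [-2, -1.75]
midpoint -1.875: g = 0.8418 > 0 → [-1.875, -1.75]
midpoint -1.8125: g = 0.3293 > 0 → [-1.8125, -1.75]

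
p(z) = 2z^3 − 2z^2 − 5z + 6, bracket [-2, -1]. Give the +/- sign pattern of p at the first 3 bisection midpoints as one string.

+-+

p(-1.5) = 2.25 > 0, so the root lies in [-2, -1.5]
p(-1.75) = -2.09375 < 0, so the root lies in [-1.75, -1.5]
p(-1.625) = 0.261719 > 0, so the root lies in [-1.75, -1.625]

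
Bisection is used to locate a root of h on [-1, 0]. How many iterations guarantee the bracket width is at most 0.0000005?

21

Width after n steps is 1/2^n. Need 2^n ≥ 1/0.0000005 = 2000000.
2^20 = 1048576 < 2000000 ≤ 2^21 = 2097152, so n = 21.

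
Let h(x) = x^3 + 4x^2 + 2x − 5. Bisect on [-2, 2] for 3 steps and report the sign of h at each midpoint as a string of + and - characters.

m = 0, h(m) = -5 (−); new bracket [0, 2]
m = 1, h(m) = 2 (+); new bracket [0, 1]
m = 0.5, h(m) = -2.875 (−); new bracket [0.5, 1]

-+-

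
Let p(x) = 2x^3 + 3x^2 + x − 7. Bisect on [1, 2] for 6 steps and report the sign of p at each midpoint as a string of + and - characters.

+++-++

x = 1.5 gives p = 8, positive; keep [1, 1.5]
x = 1.25 gives p = 2.84375, positive; keep [1, 1.25]
x = 1.125 gives p = 0.769531, positive; keep [1, 1.125]
x = 1.0625 gives p = -0.1519, negative; keep [1.0625, 1.125]
x = 1.09375 gives p = 0.2995, positive; keep [1.0625, 1.09375]
x = 1.078125 gives p = 0.0715, positive; keep [1.0625, 1.078125]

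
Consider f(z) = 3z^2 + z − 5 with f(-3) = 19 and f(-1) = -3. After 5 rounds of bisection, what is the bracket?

f(-2) = 5 > 0, so the root lies in [-2, -1]
f(-1.5) = 0.25 > 0, so the root lies in [-1.5, -1]
f(-1.25) = -1.5625 < 0, so the root lies in [-1.5, -1.25]
f(-1.375) = -0.7031 < 0, so the root lies in [-1.5, -1.375]
f(-1.4375) = -0.2383 < 0, so the root lies in [-1.5, -1.4375]

[-1.5, -1.4375]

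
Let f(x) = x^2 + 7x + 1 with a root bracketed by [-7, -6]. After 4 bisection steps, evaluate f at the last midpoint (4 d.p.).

-0.2773

f(-6.5) = -2.25 < 0, so the root lies in [-7, -6.5]
f(-6.75) = -0.6875 < 0, so the root lies in [-7, -6.75]
f(-6.875) = 0.140625 > 0, so the root lies in [-6.875, -6.75]
f(-6.8125) = -0.2773 < 0, so the root lies in [-6.875, -6.8125]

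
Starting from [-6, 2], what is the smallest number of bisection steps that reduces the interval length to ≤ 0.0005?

Width after n steps is 8/2^n. Need 2^n ≥ 8/0.0005 = 16000.
2^13 = 8192 < 16000 ≤ 2^14 = 16384, so n = 14.

14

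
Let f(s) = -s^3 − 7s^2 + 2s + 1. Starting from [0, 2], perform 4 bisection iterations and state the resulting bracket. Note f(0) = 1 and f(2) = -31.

s = 1 gives f = -5, negative; keep [0, 1]
s = 0.5 gives f = 0.125, positive; keep [0.5, 1]
s = 0.75 gives f = -1.859375, negative; keep [0.5, 0.75]
s = 0.625 gives f = -0.7285, negative; keep [0.5, 0.625]

[0.5, 0.625]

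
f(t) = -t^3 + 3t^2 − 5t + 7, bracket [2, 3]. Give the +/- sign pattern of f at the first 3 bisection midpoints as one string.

f(2.5) = -2.375 < 0, so the root lies in [2, 2.5]
f(2.25) = -0.453125 < 0, so the root lies in [2, 2.25]
f(2.125) = 0.326172 > 0, so the root lies in [2.125, 2.25]

--+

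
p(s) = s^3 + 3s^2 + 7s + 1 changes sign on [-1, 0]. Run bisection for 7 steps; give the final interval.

s = -0.5 gives p = -1.875, negative; keep [-0.5, 0]
s = -0.25 gives p = -0.578125, negative; keep [-0.25, 0]
s = -0.125 gives p = 0.169922, positive; keep [-0.25, -0.125]
s = -0.1875 gives p = -0.2136, negative; keep [-0.1875, -0.125]
s = -0.15625 gives p = -0.0243, negative; keep [-0.15625, -0.125]
s = -0.140625 gives p = 0.0722, positive; keep [-0.15625, -0.140625]
s = -0.1484375 gives p = 0.0238, positive; keep [-0.15625, -0.1484375]

[-0.15625, -0.1484375]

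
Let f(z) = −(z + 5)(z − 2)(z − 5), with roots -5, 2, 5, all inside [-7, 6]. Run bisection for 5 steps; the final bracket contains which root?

-5

midpoint -0.5: f = -61.875 < 0 → [-7, -0.5]
midpoint -3.75: f = -62.890625 < 0 → [-7, -3.75]
midpoint -5.375: f = 28.693359 > 0 → [-5.375, -3.75]
midpoint -4.5625: f = -27.4548 < 0 → [-5.375, -4.5625]
midpoint -4.96875: f = -2.1709 < 0 → [-5.375, -4.96875]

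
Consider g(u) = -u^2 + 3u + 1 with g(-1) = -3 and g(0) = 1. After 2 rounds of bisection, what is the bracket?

[-0.5, -0.25]

midpoint -0.5: g = -0.75 < 0 → [-0.5, 0]
midpoint -0.25: g = 0.1875 > 0 → [-0.5, -0.25]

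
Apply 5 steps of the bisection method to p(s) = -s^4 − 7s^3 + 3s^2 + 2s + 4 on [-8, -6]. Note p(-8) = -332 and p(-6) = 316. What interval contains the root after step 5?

s = -7 gives p = 137, positive; keep [-8, -7]
s = -7.5 gives p = -53.1875, negative; keep [-7.5, -7]
s = -7.25 gives p = 51.917969, positive; keep [-7.5, -7.25]
s = -7.375 gives p = 1.9978, positive; keep [-7.5, -7.375]
s = -7.4375 gives p = -24.9202, negative; keep [-7.4375, -7.375]

[-7.4375, -7.375]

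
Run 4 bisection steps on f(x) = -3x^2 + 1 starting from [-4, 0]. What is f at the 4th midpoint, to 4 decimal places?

midpoint -2: f = -11 < 0 → [-2, 0]
midpoint -1: f = -2 < 0 → [-1, 0]
midpoint -0.5: f = 0.25 > 0 → [-1, -0.5]
midpoint -0.75: f = -0.6875 < 0 → [-0.75, -0.5]

-0.6875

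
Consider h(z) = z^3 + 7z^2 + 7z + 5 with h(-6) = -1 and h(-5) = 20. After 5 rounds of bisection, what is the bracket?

[-5.96875, -5.9375]

midpoint -5.5: h = 11.875 > 0 → [-6, -5.5]
midpoint -5.75: h = 6.078125 > 0 → [-6, -5.75]
midpoint -5.875: h = 2.705078 > 0 → [-6, -5.875]
midpoint -5.9375: h = 0.8948 > 0 → [-6, -5.9375]
midpoint -5.96875: h = -0.042 < 0 → [-5.96875, -5.9375]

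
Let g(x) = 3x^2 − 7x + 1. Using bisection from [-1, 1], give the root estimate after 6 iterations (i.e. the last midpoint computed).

0.15625

g(0) = 1 > 0, so the root lies in [0, 1]
g(0.5) = -1.75 < 0, so the root lies in [0, 0.5]
g(0.25) = -0.5625 < 0, so the root lies in [0, 0.25]
g(0.125) = 0.1719 > 0, so the root lies in [0.125, 0.25]
g(0.1875) = -0.207 < 0, so the root lies in [0.125, 0.1875]
g(0.15625) = -0.0205 < 0, so the root lies in [0.125, 0.15625]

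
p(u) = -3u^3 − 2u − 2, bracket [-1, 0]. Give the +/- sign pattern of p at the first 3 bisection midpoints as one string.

-+-

midpoint -0.5: p = -0.625 < 0 → [-1, -0.5]
midpoint -0.75: p = 0.765625 > 0 → [-0.75, -0.5]
midpoint -0.625: p = -0.017578 < 0 → [-0.75, -0.625]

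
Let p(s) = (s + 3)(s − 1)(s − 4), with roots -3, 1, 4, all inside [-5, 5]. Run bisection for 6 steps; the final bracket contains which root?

-3

s = 0 gives p = 12, positive; keep [-5, 0]
s = -2.5 gives p = 11.375, positive; keep [-5, -2.5]
s = -3.75 gives p = -27.609375, negative; keep [-3.75, -2.5]
s = -3.125 gives p = -3.6738, negative; keep [-3.125, -2.5]
s = -2.8125 gives p = 4.8699, positive; keep [-3.125, -2.8125]
s = -2.96875 gives p = 0.8643, positive; keep [-3.125, -2.96875]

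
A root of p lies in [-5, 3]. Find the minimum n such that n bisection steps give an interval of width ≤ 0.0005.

Width after n steps is 8/2^n. Need 2^n ≥ 8/0.0005 = 16000.
2^13 = 8192 < 16000 ≤ 2^14 = 16384, so n = 14.

14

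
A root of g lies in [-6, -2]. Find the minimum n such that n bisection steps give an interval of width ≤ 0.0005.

Width after n steps is 4/2^n. Need 2^n ≥ 4/0.0005 = 8000.
2^12 = 4096 < 8000 ≤ 2^13 = 8192, so n = 13.

13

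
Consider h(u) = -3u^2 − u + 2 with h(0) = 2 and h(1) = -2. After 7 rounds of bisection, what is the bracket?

h(0.5) = 0.75 > 0, so the root lies in [0.5, 1]
h(0.75) = -0.4375 < 0, so the root lies in [0.5, 0.75]
h(0.625) = 0.203125 > 0, so the root lies in [0.625, 0.75]
h(0.6875) = -0.1055 < 0, so the root lies in [0.625, 0.6875]
h(0.65625) = 0.0518 > 0, so the root lies in [0.65625, 0.6875]
h(0.671875) = -0.0261 < 0, so the root lies in [0.65625, 0.671875]
h(0.6640625) = 0.013 > 0, so the root lies in [0.6640625, 0.671875]

[0.6640625, 0.671875]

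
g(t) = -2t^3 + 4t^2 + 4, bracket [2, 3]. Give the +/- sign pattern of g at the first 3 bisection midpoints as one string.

-+-

g(2.5) = -2.25 < 0, so the root lies in [2, 2.5]
g(2.25) = 1.46875 > 0, so the root lies in [2.25, 2.5]
g(2.375) = -0.230469 < 0, so the root lies in [2.25, 2.375]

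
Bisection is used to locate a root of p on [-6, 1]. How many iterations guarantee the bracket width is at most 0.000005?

21

Width after n steps is 7/2^n. Need 2^n ≥ 7/0.000005 = 1400000.
2^20 = 1048576 < 1400000 ≤ 2^21 = 2097152, so n = 21.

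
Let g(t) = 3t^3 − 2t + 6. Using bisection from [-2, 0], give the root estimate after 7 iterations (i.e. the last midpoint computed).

midpoint -1: g = 5 > 0 → [-2, -1]
midpoint -1.5: g = -1.125 < 0 → [-1.5, -1]
midpoint -1.25: g = 2.640625 > 0 → [-1.5, -1.25]
midpoint -1.375: g = 0.9512 > 0 → [-1.5, -1.375]
midpoint -1.4375: g = -0.0364 < 0 → [-1.4375, -1.375]
midpoint -1.40625: g = 0.4698 > 0 → [-1.4375, -1.40625]
midpoint -1.421875: g = 0.2198 > 0 → [-1.4375, -1.421875]

-1.421875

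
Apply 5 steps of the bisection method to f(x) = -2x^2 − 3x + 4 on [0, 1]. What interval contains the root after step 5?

[0.84375, 0.875]

m = 0.5, f(m) = 2 (+); new bracket [0.5, 1]
m = 0.75, f(m) = 0.625 (+); new bracket [0.75, 1]
m = 0.875, f(m) = -0.15625 (−); new bracket [0.75, 0.875]
m = 0.8125, f(m) = 0.2422 (+); new bracket [0.8125, 0.875]
m = 0.84375, f(m) = 0.0449 (+); new bracket [0.84375, 0.875]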